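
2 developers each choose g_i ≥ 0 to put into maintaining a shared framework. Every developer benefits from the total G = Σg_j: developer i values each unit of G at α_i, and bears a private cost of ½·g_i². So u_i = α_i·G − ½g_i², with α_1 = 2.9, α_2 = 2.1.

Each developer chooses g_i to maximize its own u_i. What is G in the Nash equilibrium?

Developer i's FOC: ∂u_i/∂g_i = α_i − g_i = 0, so g_i* = α_i.
NE contributions = (2.9, 2.1); G = 5.

5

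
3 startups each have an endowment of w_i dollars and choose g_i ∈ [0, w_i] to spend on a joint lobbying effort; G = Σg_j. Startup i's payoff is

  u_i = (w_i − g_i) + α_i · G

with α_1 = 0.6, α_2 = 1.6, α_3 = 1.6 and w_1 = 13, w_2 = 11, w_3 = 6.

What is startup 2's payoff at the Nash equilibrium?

∂u_i/∂g_i = α_i − 1, so startup i contributes w_i if α_i > 1, else 0.
α_i > 1 for i ∈ {2, 3}; NE contributions (0, 11, 6), G = 17.
u_2 = (11 − 11) + 1.6·17 = 27.2.

27.2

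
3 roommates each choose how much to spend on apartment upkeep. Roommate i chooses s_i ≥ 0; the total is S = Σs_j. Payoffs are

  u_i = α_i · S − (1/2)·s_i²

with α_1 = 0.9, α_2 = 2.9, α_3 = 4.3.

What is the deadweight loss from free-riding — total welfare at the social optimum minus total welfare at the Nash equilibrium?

Roommate i's FOC: ∂u_i/∂s_i = α_i − s_i = 0, so s_i* = α_i.
NE contributions = (0.9, 2.9, 4.3); S = 8.1.
W^NE = (Σα)·S − ½Σα_i² = 8.1² − ½·27.71 = 51.755.
Planner sets s_i = Σα_j = 8.1 for every i, so S^SO = 3·8.1 = 24.3.
W^SO = (Σα)·S^SO − ½·3·(Σα)² = (3/2)·8.1² = 98.415.
Deadweight loss = W^SO − W^NE = 46.66.

46.66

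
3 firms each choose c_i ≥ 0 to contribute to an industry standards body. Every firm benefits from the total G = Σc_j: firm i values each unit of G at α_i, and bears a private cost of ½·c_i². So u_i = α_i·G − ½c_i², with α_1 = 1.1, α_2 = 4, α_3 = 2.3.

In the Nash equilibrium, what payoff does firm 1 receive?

7.535

Firm i's FOC: ∂u_i/∂c_i = α_i − c_i = 0, so c_i* = α_i.
NE contributions = (1.1, 4, 2.3); G = 7.4.
u_1 = α_1·G − ½·(c_1)² = 1.1·7.4 − ½·1.1² = 7.535.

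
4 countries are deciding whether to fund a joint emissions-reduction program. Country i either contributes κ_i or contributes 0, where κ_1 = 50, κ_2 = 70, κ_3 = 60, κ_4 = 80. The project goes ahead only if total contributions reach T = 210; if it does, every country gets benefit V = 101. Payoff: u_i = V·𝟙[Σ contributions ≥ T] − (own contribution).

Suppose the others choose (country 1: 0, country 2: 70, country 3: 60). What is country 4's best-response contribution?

80

Others' total = 130. Contributing 80 brings total to 210 ≥ 210: gain V − κ_4 = 21.
Best response: 80.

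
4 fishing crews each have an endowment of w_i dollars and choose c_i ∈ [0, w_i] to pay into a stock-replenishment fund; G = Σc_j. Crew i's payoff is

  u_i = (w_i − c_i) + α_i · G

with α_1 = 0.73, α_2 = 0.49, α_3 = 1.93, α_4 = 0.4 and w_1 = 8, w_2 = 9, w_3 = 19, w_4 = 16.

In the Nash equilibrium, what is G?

∂u_i/∂c_i = α_i − 1, so crew i contributes w_i if α_i > 1, else 0.
α_i > 1 for i ∈ {3}; NE contributions (0, 0, 19, 0), G = 19.

19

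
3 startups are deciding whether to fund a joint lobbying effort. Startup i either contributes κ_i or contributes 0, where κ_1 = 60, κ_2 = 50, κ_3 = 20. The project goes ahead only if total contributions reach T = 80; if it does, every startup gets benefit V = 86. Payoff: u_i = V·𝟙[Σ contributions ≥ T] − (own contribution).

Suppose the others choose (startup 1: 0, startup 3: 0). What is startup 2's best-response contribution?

0

Others' total = 0. Even contributing 50 gives 50 < 80: no benefit either way.
Best response: 0.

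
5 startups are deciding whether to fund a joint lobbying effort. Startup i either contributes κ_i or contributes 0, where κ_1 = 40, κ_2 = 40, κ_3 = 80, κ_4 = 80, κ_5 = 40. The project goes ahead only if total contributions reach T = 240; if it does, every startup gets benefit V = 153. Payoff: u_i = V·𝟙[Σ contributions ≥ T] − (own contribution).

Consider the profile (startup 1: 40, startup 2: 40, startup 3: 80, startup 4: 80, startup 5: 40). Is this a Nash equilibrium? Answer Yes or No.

No

Total = 280 ≥ 240: provided.
Startup 1 (pledges 40, payoff 113): dropping to 0 → total 240, payoff 153. Profitable deviation.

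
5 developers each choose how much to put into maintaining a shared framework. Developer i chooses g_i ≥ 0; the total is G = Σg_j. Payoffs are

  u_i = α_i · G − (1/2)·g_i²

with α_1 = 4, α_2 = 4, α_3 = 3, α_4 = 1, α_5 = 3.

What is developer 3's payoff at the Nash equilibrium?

Developer i's FOC: ∂u_i/∂g_i = α_i − g_i = 0, so g_i* = α_i.
NE contributions = (4, 4, 3, 1, 3); G = 15.
u_3 = α_3·G − ½·(g_3)² = 3·15 − ½·3² = 40.5.

40.5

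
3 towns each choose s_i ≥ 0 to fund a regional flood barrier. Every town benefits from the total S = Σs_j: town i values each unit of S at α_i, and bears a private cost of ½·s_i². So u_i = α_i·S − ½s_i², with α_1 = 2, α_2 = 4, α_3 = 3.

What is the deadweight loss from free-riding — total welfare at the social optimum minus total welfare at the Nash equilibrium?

Town i's FOC: ∂u_i/∂s_i = α_i − s_i = 0, so s_i* = α_i.
NE contributions = (2, 4, 3); S = 9.
W^NE = (Σα)·S − ½Σα_i² = 9² − ½·29 = 66.5.
Planner sets s_i = Σα_j = 9 for every i, so S^SO = 3·9 = 27.
W^SO = (Σα)·S^SO − ½·3·(Σα)² = (3/2)·9² = 121.5.
Deadweight loss = W^SO − W^NE = 55.

55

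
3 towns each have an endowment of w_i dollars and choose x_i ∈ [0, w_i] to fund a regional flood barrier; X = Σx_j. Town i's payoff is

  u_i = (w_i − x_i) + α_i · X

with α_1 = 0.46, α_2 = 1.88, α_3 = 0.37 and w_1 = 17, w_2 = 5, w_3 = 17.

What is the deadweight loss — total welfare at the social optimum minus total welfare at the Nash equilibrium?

58.14

∂u_i/∂x_i = α_i − 1, so town i contributes w_i if α_i > 1, else 0.
α_i > 1 for i ∈ {2}; NE contributions (0, 5, 0), X = 5.
W^NE = Σw_i − X^NE + (Σα_i)·X^NE = 39 + 1.71·5 = 47.55.
Planner: ∂(Σu_j)/∂x_i = Σα_j − 1 = 1.71 > 0, so everyone contributes w_i; X^SO = 39, W^SO = 39 + 1.71·39 = 105.69.
Deadweight loss = 58.14.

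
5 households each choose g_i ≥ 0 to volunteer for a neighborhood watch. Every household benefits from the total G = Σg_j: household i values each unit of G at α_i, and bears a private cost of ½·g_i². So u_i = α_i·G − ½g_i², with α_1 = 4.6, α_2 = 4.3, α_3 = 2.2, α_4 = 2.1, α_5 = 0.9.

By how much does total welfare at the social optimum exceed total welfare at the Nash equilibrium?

Household i's FOC: ∂u_i/∂g_i = α_i − g_i = 0, so g_i* = α_i.
NE contributions = (4.6, 4.3, 2.2, 2.1, 0.9); G = 14.1.
W^NE = (Σα)·G − ½Σα_i² = 14.1² − ½·49.71 = 173.955.
Planner sets g_i = Σα_j = 14.1 for every i, so G^SO = 5·14.1 = 70.5.
W^SO = (Σα)·G^SO − ½·5·(Σα)² = (5/2)·14.1² = 497.025.
Deadweight loss = W^SO − W^NE = 323.07.

323.07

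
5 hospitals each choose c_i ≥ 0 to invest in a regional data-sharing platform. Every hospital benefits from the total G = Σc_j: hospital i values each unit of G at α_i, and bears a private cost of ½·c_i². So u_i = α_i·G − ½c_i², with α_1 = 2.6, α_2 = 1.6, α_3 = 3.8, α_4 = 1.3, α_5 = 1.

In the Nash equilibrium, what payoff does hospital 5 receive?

Hospital i's FOC: ∂u_i/∂c_i = α_i − c_i = 0, so c_i* = α_i.
NE contributions = (2.6, 1.6, 3.8, 1.3, 1); G = 10.3.
u_5 = α_5·G − ½·(c_5)² = 1·10.3 − ½·1² = 9.8.

9.8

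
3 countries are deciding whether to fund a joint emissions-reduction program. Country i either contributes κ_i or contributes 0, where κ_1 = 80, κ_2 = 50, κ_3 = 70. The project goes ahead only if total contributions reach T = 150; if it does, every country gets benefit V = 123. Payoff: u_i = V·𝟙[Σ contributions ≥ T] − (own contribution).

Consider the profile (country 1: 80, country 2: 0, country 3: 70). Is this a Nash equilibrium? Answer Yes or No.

Total = 150 ≥ 150: provided.
Country 1 (pledges 80, payoff 43): dropping to 0 → total 70, payoff 0. No gain.
Country 2 (pledges 0, payoff 123): pledging 50 → total 200, payoff 73. No gain.
Country 3 (pledges 70, payoff 53): dropping to 0 → total 80, payoff 0. No gain.

Yes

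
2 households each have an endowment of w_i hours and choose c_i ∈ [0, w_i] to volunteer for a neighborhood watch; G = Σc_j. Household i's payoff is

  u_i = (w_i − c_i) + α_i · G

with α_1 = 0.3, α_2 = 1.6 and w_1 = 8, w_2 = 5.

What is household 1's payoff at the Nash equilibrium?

∂u_i/∂c_i = α_i − 1, so household i contributes w_i if α_i > 1, else 0.
α_i > 1 for i ∈ {2}; NE contributions (0, 5), G = 5.
u_1 = (8 − 0) + 0.3·5 = 9.5.

9.5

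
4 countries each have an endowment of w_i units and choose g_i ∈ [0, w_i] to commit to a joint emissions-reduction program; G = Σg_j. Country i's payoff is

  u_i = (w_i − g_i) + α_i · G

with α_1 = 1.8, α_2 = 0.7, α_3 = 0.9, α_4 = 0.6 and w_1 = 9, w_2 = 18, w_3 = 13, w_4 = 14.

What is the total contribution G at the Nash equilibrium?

∂u_i/∂g_i = α_i − 1, so country i contributes w_i if α_i > 1, else 0.
α_i > 1 for i ∈ {1}; NE contributions (9, 0, 0, 0), G = 9.

9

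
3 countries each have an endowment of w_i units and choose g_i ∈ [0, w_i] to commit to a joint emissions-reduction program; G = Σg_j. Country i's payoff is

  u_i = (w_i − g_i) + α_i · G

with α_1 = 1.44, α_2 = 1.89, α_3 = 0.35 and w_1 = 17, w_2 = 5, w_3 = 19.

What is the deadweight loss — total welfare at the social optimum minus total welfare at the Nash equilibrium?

∂u_i/∂g_i = α_i − 1, so country i contributes w_i if α_i > 1, else 0.
α_i > 1 for i ∈ {1, 2}; NE contributions (17, 5, 0), G = 22.
W^NE = Σw_i − G^NE + (Σα_i)·G^NE = 41 + 2.68·22 = 99.96.
Planner: ∂(Σu_j)/∂g_i = Σα_j − 1 = 2.68 > 0, so everyone contributes w_i; G^SO = 41, W^SO = 41 + 2.68·41 = 150.88.
Deadweight loss = 50.92.

50.92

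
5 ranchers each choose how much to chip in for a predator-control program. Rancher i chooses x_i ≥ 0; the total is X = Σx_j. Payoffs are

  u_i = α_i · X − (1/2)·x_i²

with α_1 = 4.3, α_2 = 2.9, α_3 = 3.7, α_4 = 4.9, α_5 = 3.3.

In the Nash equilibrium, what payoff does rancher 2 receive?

51.185

Rancher i's FOC: ∂u_i/∂x_i = α_i − x_i = 0, so x_i* = α_i.
NE contributions = (4.3, 2.9, 3.7, 4.9, 3.3); X = 19.1.
u_2 = α_2·X − ½·(x_2)² = 2.9·19.1 − ½·2.9² = 51.185.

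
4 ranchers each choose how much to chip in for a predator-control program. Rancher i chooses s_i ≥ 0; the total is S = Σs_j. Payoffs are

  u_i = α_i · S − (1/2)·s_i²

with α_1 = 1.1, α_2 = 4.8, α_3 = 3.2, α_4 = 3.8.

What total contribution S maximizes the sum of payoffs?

Planner FOC: ∂(Σu_j)/∂s_i = (Σα_j) − s_i = 0, so s_i^SO = Σα_j = 12.9 for every i; S^SO = 51.6.

51.6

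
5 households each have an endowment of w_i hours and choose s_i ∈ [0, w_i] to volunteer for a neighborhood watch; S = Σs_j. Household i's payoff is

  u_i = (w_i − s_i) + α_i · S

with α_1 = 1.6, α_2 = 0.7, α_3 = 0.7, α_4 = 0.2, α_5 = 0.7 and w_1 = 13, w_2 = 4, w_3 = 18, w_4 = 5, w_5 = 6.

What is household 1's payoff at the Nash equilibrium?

20.8

∂u_i/∂s_i = α_i − 1, so household i contributes w_i if α_i > 1, else 0.
α_i > 1 for i ∈ {1}; NE contributions (13, 0, 0, 0, 0), S = 13.
u_1 = (13 − 13) + 1.6·13 = 20.8.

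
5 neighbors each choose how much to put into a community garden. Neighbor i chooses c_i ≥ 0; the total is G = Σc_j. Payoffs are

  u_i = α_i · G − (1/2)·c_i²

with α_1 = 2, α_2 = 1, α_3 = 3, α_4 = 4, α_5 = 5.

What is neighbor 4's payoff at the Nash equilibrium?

Neighbor i's FOC: ∂u_i/∂c_i = α_i − c_i = 0, so c_i* = α_i.
NE contributions = (2, 1, 3, 4, 5); G = 15.
u_4 = α_4·G − ½·(c_4)² = 4·15 − ½·4² = 52.

52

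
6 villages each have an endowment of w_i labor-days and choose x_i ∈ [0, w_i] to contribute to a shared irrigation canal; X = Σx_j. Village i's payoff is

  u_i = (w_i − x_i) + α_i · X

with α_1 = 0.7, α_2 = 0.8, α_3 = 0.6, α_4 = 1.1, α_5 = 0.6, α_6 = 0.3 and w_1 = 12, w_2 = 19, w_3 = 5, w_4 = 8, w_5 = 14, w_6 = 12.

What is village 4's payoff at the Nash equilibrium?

8.8

∂u_i/∂x_i = α_i − 1, so village i contributes w_i if α_i > 1, else 0.
α_i > 1 for i ∈ {4}; NE contributions (0, 0, 0, 8, 0, 0), X = 8.
u_4 = (8 − 8) + 1.1·8 = 8.8.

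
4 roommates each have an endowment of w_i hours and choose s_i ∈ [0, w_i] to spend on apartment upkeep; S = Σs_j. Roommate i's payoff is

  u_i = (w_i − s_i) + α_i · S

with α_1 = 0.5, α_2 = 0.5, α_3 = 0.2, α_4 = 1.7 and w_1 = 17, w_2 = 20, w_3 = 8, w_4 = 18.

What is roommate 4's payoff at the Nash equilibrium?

30.6

∂u_i/∂s_i = α_i − 1, so roommate i contributes w_i if α_i > 1, else 0.
α_i > 1 for i ∈ {4}; NE contributions (0, 0, 0, 18), S = 18.
u_4 = (18 − 18) + 1.7·18 = 30.6.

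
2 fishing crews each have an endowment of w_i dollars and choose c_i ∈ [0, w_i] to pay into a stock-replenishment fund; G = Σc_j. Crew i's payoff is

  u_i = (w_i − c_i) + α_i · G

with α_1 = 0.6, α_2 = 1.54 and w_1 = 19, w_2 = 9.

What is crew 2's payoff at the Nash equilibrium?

∂u_i/∂c_i = α_i − 1, so crew i contributes w_i if α_i > 1, else 0.
α_i > 1 for i ∈ {2}; NE contributions (0, 9), G = 9.
u_2 = (9 − 9) + 1.54·9 = 13.86.

13.86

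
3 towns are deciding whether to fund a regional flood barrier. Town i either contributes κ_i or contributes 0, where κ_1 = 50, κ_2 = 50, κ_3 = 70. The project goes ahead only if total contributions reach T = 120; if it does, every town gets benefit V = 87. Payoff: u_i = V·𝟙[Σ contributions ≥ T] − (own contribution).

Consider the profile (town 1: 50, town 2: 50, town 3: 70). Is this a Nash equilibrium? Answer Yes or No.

Total = 170 ≥ 120: provided.
Town 1 (pledges 50, payoff 37): dropping to 0 → total 120, payoff 87. Profitable deviation.

No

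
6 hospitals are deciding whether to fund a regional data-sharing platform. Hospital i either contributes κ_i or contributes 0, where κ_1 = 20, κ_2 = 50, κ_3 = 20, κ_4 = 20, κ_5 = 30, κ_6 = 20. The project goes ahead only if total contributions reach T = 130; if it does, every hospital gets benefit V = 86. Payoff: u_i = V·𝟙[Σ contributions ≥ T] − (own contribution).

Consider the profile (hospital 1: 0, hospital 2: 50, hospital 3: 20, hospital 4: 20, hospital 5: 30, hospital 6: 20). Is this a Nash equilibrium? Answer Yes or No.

Yes

Total = 140 ≥ 130: provided.
Hospital 1 (pledges 0, payoff 86): pledging 20 → total 160, payoff 66. No gain.
Hospital 2 (pledges 50, payoff 36): dropping to 0 → total 90, payoff 0. No gain.
Hospital 3 (pledges 20, payoff 66): dropping to 0 → total 120, payoff 0. No gain.
Hospital 4 (pledges 20, payoff 66): dropping to 0 → total 120, payoff 0. No gain.
Hospital 5 (pledges 30, payoff 56): dropping to 0 → total 110, payoff 0. No gain.
Hospital 6 (pledges 20, payoff 66): dropping to 0 → total 120, payoff 0. No gain.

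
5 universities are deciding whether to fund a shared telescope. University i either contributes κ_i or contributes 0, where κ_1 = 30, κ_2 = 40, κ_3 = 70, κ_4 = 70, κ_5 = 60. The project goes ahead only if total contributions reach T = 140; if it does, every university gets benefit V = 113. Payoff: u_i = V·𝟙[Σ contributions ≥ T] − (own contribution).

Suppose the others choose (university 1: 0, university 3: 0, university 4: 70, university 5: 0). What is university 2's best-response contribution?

0

Others' total = 70. Even contributing 40 gives 110 < 140: no benefit either way.
Best response: 0.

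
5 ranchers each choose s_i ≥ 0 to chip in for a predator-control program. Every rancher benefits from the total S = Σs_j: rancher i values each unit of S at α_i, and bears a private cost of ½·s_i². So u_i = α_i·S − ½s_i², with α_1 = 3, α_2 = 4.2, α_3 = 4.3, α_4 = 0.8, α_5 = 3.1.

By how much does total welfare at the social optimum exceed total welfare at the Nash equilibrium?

383.43

Rancher i's FOC: ∂u_i/∂s_i = α_i − s_i = 0, so s_i* = α_i.
NE contributions = (3, 4.2, 4.3, 0.8, 3.1); S = 15.4.
W^NE = (Σα)·S − ½Σα_i² = 15.4² − ½·55.38 = 209.47.
Planner sets s_i = Σα_j = 15.4 for every i, so S^SO = 5·15.4 = 77.
W^SO = (Σα)·S^SO − ½·5·(Σα)² = (5/2)·15.4² = 592.9.
Deadweight loss = W^SO − W^NE = 383.43.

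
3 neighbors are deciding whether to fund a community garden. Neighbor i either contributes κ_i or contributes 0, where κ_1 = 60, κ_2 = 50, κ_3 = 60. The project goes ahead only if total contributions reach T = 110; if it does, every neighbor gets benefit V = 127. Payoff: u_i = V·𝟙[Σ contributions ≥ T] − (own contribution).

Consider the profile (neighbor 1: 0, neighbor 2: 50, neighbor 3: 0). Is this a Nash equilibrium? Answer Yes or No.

Total = 50 < 110: not provided.
Neighbor 1 (pledges 0, payoff 0): pledging 60 → total 110, payoff 67. Profitable deviation.

No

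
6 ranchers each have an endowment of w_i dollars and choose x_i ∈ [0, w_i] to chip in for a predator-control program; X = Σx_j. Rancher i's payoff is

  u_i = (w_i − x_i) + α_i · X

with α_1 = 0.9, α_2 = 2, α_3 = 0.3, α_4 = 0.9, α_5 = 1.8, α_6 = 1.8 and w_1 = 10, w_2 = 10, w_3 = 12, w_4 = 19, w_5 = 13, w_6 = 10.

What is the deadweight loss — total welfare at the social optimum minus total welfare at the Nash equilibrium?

∂u_i/∂x_i = α_i − 1, so rancher i contributes w_i if α_i > 1, else 0.
α_i > 1 for i ∈ {2, 5, 6}; NE contributions (0, 10, 0, 0, 13, 10), X = 33.
W^NE = Σw_i − X^NE + (Σα_i)·X^NE = 74 + 6.7·33 = 295.1.
Planner: ∂(Σu_j)/∂x_i = Σα_j − 1 = 6.7 > 0, so everyone contributes w_i; X^SO = 74, W^SO = 74 + 6.7·74 = 569.8.
Deadweight loss = 274.7.

274.7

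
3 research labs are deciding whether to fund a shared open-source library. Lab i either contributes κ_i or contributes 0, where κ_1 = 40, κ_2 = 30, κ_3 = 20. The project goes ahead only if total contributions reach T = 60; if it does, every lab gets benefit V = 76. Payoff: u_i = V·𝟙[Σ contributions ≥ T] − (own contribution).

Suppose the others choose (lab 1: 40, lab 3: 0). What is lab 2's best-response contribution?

Others' total = 40. Contributing 30 brings total to 70 ≥ 60: gain V − κ_2 = 46.
Best response: 30.

30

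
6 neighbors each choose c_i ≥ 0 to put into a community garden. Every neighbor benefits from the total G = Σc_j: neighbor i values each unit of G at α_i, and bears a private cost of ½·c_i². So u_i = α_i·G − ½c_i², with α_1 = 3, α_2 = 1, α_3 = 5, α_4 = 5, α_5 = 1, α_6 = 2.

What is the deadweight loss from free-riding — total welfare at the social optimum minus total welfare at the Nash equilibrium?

610.5

Neighbor i's FOC: ∂u_i/∂c_i = α_i − c_i = 0, so c_i* = α_i.
NE contributions = (3, 1, 5, 5, 1, 2); G = 17.
W^NE = (Σα)·G − ½Σα_i² = 17² − ½·65 = 256.5.
Planner sets c_i = Σα_j = 17 for every i, so G^SO = 6·17 = 102.
W^SO = (Σα)·G^SO − ½·6·(Σα)² = (6/2)·17² = 867.
Deadweight loss = W^SO − W^NE = 610.5.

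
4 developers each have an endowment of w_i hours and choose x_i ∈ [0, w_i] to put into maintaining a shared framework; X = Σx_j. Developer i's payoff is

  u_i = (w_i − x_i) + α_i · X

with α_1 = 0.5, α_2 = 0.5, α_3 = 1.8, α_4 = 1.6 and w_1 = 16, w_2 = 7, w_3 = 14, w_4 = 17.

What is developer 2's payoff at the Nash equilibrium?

∂u_i/∂x_i = α_i − 1, so developer i contributes w_i if α_i > 1, else 0.
α_i > 1 for i ∈ {3, 4}; NE contributions (0, 0, 14, 17), X = 31.
u_2 = (7 − 0) + 0.5·31 = 22.5.

22.5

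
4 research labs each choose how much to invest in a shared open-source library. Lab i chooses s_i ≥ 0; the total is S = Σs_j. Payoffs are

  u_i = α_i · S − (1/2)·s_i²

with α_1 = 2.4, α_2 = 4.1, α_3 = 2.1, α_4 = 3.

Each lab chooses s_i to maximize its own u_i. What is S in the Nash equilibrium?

Lab i's FOC: ∂u_i/∂s_i = α_i − s_i = 0, so s_i* = α_i.
NE contributions = (2.4, 4.1, 2.1, 3); S = 11.6.

11.6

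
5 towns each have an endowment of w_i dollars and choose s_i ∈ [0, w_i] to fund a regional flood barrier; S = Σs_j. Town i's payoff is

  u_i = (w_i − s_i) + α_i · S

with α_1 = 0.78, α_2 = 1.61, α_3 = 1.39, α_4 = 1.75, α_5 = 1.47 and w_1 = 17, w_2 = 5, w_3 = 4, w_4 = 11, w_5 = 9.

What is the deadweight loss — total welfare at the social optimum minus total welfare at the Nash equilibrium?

102

∂u_i/∂s_i = α_i − 1, so town i contributes w_i if α_i > 1, else 0.
α_i > 1 for i ∈ {2, 3, 4, 5}; NE contributions (0, 5, 4, 11, 9), S = 29.
W^NE = Σw_i − S^NE + (Σα_i)·S^NE = 46 + 6·29 = 220.
Planner: ∂(Σu_j)/∂s_i = Σα_j − 1 = 6 > 0, so everyone contributes w_i; S^SO = 46, W^SO = 46 + 6·46 = 322.
Deadweight loss = 102.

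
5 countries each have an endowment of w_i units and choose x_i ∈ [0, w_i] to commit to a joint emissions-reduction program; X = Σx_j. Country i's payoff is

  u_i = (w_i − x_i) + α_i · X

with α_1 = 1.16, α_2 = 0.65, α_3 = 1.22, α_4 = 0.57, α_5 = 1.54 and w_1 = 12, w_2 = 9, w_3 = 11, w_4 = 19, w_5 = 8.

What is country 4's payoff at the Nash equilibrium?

∂u_i/∂x_i = α_i − 1, so country i contributes w_i if α_i > 1, else 0.
α_i > 1 for i ∈ {1, 3, 5}; NE contributions (12, 0, 11, 0, 8), X = 31.
u_4 = (19 − 0) + 0.57·31 = 36.67.

36.67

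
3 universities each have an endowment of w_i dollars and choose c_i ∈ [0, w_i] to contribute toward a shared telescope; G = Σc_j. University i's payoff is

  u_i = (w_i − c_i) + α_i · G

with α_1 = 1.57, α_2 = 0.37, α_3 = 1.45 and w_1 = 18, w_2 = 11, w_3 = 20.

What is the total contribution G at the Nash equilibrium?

∂u_i/∂c_i = α_i − 1, so university i contributes w_i if α_i > 1, else 0.
α_i > 1 for i ∈ {1, 3}; NE contributions (18, 0, 20), G = 38.

38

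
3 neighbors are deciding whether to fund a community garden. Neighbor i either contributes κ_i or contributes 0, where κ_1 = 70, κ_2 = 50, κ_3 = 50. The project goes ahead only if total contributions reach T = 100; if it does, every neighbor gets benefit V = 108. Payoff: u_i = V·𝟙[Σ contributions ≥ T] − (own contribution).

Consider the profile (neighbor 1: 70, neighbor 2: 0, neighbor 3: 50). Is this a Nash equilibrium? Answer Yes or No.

Yes

Total = 120 ≥ 100: provided.
Neighbor 1 (pledges 70, payoff 38): dropping to 0 → total 50, payoff 0. No gain.
Neighbor 2 (pledges 0, payoff 108): pledging 50 → total 170, payoff 58. No gain.
Neighbor 3 (pledges 50, payoff 58): dropping to 0 → total 70, payoff 0. No gain.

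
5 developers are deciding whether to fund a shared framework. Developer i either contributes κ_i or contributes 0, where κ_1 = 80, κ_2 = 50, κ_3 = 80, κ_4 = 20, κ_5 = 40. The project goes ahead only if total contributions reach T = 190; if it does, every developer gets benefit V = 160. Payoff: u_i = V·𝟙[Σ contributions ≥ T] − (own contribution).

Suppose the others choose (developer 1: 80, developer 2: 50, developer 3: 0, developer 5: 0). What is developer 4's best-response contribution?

0

Others' total = 130. Even contributing 20 gives 150 < 190: no benefit either way.
Best response: 0.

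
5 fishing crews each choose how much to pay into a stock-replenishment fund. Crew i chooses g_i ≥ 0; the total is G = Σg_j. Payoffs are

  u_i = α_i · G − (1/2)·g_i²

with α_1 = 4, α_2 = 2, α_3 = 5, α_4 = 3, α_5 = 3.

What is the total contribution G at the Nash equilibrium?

Crew i's FOC: ∂u_i/∂g_i = α_i − g_i = 0, so g_i* = α_i.
NE contributions = (4, 2, 5, 3, 3); G = 17.

17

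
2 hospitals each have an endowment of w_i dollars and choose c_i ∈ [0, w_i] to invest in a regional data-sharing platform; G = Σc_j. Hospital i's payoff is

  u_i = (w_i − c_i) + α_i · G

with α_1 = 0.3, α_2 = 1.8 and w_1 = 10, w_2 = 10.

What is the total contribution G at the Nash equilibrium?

∂u_i/∂c_i = α_i − 1, so hospital i contributes w_i if α_i > 1, else 0.
α_i > 1 for i ∈ {2}; NE contributions (0, 10), G = 10.

10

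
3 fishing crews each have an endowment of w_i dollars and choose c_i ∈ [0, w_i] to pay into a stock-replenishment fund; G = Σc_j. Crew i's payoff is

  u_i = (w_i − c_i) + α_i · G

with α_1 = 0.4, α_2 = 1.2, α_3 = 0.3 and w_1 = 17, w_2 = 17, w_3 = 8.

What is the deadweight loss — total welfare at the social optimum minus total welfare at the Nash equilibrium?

∂u_i/∂c_i = α_i − 1, so crew i contributes w_i if α_i > 1, else 0.
α_i > 1 for i ∈ {2}; NE contributions (0, 17, 0), G = 17.
W^NE = Σw_i − G^NE + (Σα_i)·G^NE = 42 + 0.9·17 = 57.3.
Planner: ∂(Σu_j)/∂c_i = Σα_j − 1 = 0.9 > 0, so everyone contributes w_i; G^SO = 42, W^SO = 42 + 0.9·42 = 79.8.
Deadweight loss = 22.5.

22.5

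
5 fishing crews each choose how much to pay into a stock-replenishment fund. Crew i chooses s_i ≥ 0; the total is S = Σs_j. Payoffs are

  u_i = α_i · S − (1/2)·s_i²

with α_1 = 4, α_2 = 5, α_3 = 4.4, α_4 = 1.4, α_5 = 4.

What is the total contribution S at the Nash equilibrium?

18.8

Crew i's FOC: ∂u_i/∂s_i = α_i − s_i = 0, so s_i* = α_i.
NE contributions = (4, 5, 4.4, 1.4, 4); S = 18.8.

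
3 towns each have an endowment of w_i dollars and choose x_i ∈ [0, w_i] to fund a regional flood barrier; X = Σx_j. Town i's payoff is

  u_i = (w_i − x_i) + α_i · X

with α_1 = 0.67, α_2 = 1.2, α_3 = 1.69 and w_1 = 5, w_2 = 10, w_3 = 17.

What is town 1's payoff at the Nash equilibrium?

∂u_i/∂x_i = α_i − 1, so town i contributes w_i if α_i > 1, else 0.
α_i > 1 for i ∈ {2, 3}; NE contributions (0, 10, 17), X = 27.
u_1 = (5 − 0) + 0.67·27 = 23.09.

23.09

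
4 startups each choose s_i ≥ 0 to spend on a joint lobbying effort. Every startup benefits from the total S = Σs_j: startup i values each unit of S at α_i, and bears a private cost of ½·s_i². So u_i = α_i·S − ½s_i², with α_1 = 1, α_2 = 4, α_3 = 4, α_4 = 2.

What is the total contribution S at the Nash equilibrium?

11

Startup i's FOC: ∂u_i/∂s_i = α_i − s_i = 0, so s_i* = α_i.
NE contributions = (1, 4, 4, 2); S = 11.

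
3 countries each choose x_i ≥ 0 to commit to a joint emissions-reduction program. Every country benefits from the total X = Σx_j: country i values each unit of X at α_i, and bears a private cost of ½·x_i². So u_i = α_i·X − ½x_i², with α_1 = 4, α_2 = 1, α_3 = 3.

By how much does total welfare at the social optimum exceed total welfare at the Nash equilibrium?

Country i's FOC: ∂u_i/∂x_i = α_i − x_i = 0, so x_i* = α_i.
NE contributions = (4, 1, 3); X = 8.
W^NE = (Σα)·X − ½Σα_i² = 8² − ½·26 = 51.
Planner sets x_i = Σα_j = 8 for every i, so X^SO = 3·8 = 24.
W^SO = (Σα)·X^SO − ½·3·(Σα)² = (3/2)·8² = 96.
Deadweight loss = W^SO − W^NE = 45.

45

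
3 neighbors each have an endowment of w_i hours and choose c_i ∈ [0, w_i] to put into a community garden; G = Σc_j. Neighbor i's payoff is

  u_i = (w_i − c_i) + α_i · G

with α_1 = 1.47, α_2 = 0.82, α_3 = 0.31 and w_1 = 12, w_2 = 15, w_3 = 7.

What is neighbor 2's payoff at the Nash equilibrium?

∂u_i/∂c_i = α_i − 1, so neighbor i contributes w_i if α_i > 1, else 0.
α_i > 1 for i ∈ {1}; NE contributions (12, 0, 0), G = 12.
u_2 = (15 − 0) + 0.82·12 = 24.84.

24.84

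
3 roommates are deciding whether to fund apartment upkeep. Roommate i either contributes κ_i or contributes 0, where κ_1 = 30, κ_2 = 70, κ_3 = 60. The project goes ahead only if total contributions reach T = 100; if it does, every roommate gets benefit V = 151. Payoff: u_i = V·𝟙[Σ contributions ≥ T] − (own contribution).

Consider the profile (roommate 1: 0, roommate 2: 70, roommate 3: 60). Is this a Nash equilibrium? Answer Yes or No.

Yes

Total = 130 ≥ 100: provided.
Roommate 1 (pledges 0, payoff 151): pledging 30 → total 160, payoff 121. No gain.
Roommate 2 (pledges 70, payoff 81): dropping to 0 → total 60, payoff 0. No gain.
Roommate 3 (pledges 60, payoff 91): dropping to 0 → total 70, payoff 0. No gain.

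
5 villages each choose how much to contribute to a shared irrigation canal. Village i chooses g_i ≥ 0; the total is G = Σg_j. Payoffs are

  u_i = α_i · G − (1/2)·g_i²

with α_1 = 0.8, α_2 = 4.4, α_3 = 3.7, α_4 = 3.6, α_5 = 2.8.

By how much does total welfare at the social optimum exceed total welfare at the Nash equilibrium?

Village i's FOC: ∂u_i/∂g_i = α_i − g_i = 0, so g_i* = α_i.
NE contributions = (0.8, 4.4, 3.7, 3.6, 2.8); G = 15.3.
W^NE = (Σα)·G − ½Σα_i² = 15.3² − ½·54.49 = 206.845.
Planner sets g_i = Σα_j = 15.3 for every i, so G^SO = 5·15.3 = 76.5.
W^SO = (Σα)·G^SO − ½·5·(Σα)² = (5/2)·15.3² = 585.225.
Deadweight loss = W^SO − W^NE = 378.38.

378.38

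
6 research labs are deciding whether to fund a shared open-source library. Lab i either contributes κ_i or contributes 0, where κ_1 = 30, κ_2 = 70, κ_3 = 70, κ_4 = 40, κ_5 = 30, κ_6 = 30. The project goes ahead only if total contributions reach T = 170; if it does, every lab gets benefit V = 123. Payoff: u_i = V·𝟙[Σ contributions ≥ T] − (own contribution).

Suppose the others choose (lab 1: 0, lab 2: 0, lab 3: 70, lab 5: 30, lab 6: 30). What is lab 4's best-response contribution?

40

Others' total = 130. Contributing 40 brings total to 170 ≥ 170: gain V − κ_4 = 83.
Best response: 40.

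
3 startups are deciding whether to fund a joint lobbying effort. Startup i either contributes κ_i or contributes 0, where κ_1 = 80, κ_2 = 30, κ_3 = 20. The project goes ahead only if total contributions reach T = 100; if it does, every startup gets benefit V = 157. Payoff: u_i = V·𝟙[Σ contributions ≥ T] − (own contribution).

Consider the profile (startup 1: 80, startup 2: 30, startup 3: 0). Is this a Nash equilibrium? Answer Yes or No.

Total = 110 ≥ 100: provided.
Startup 1 (pledges 80, payoff 77): dropping to 0 → total 30, payoff 0. No gain.
Startup 2 (pledges 30, payoff 127): dropping to 0 → total 80, payoff 0. No gain.
Startup 3 (pledges 0, payoff 157): pledging 20 → total 130, payoff 137. No gain.

Yes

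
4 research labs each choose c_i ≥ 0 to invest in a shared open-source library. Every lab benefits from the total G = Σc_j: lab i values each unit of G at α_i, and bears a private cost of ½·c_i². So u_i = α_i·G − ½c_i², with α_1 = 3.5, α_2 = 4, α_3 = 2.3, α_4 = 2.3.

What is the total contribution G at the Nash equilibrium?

Lab i's FOC: ∂u_i/∂c_i = α_i − c_i = 0, so c_i* = α_i.
NE contributions = (3.5, 4, 2.3, 2.3); G = 12.1.

12.1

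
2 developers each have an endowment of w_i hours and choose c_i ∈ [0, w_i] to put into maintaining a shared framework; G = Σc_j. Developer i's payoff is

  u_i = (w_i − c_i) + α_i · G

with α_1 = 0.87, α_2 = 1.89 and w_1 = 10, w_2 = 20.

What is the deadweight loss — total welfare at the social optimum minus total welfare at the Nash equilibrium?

17.6

∂u_i/∂c_i = α_i − 1, so developer i contributes w_i if α_i > 1, else 0.
α_i > 1 for i ∈ {2}; NE contributions (0, 20), G = 20.
W^NE = Σw_i − G^NE + (Σα_i)·G^NE = 30 + 1.76·20 = 65.2.
Planner: ∂(Σu_j)/∂c_i = Σα_j − 1 = 1.76 > 0, so everyone contributes w_i; G^SO = 30, W^SO = 30 + 1.76·30 = 82.8.
Deadweight loss = 17.6.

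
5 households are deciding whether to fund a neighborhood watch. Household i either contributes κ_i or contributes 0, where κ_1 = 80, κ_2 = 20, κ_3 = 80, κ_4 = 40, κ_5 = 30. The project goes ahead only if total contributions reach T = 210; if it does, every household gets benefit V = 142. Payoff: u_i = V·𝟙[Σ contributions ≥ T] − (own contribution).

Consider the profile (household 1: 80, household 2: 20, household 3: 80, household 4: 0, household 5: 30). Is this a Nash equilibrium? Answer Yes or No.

Yes

Total = 210 ≥ 210: provided.
Household 1 (pledges 80, payoff 62): dropping to 0 → total 130, payoff 0. No gain.
Household 2 (pledges 20, payoff 122): dropping to 0 → total 190, payoff 0. No gain.
Household 3 (pledges 80, payoff 62): dropping to 0 → total 130, payoff 0. No gain.
Household 4 (pledges 0, payoff 142): pledging 40 → total 250, payoff 102. No gain.
Household 5 (pledges 30, payoff 112): dropping to 0 → total 180, payoff 0. No gain.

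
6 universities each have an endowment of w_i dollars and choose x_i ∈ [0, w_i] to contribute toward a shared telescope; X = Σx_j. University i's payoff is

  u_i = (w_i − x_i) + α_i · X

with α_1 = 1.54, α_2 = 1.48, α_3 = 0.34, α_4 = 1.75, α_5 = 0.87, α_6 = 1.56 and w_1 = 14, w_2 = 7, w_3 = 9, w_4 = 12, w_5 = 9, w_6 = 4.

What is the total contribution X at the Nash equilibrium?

∂u_i/∂x_i = α_i − 1, so university i contributes w_i if α_i > 1, else 0.
α_i > 1 for i ∈ {1, 2, 4, 6}; NE contributions (14, 7, 0, 12, 0, 4), X = 37.

37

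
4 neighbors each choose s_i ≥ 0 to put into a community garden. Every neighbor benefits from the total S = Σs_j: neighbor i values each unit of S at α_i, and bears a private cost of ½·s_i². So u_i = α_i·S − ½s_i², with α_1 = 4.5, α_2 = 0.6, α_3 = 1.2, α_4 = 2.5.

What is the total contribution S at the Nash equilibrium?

Neighbor i's FOC: ∂u_i/∂s_i = α_i − s_i = 0, so s_i* = α_i.
NE contributions = (4.5, 0.6, 1.2, 2.5); S = 8.8.

8.8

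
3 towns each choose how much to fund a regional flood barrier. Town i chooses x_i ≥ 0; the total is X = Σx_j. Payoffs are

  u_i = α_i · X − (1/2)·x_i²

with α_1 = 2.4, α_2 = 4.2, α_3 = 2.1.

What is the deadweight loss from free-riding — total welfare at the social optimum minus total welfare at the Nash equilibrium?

Town i's FOC: ∂u_i/∂x_i = α_i − x_i = 0, so x_i* = α_i.
NE contributions = (2.4, 4.2, 2.1); X = 8.7.
W^NE = (Σα)·X − ½Σα_i² = 8.7² − ½·27.81 = 61.785.
Planner sets x_i = Σα_j = 8.7 for every i, so X^SO = 3·8.7 = 26.1.
W^SO = (Σα)·X^SO − ½·3·(Σα)² = (3/2)·8.7² = 113.535.
Deadweight loss = W^SO − W^NE = 51.75.

51.75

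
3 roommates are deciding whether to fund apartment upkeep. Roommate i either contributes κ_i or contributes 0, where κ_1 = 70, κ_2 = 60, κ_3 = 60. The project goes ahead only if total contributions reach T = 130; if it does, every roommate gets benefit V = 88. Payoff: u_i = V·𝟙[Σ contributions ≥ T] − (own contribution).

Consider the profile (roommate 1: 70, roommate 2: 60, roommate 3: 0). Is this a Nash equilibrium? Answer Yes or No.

Total = 130 ≥ 130: provided.
Roommate 1 (pledges 70, payoff 18): dropping to 0 → total 60, payoff 0. No gain.
Roommate 2 (pledges 60, payoff 28): dropping to 0 → total 70, payoff 0. No gain.
Roommate 3 (pledges 0, payoff 88): pledging 60 → total 190, payoff 28. No gain.

Yes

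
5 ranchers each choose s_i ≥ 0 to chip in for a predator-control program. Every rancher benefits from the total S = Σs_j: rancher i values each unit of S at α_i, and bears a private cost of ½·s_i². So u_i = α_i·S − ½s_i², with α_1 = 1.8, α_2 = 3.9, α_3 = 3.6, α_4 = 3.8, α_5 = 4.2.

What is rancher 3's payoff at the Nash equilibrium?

55.8

Rancher i's FOC: ∂u_i/∂s_i = α_i − s_i = 0, so s_i* = α_i.
NE contributions = (1.8, 3.9, 3.6, 3.8, 4.2); S = 17.3.
u_3 = α_3·S − ½·(s_3)² = 3.6·17.3 − ½·3.6² = 55.8.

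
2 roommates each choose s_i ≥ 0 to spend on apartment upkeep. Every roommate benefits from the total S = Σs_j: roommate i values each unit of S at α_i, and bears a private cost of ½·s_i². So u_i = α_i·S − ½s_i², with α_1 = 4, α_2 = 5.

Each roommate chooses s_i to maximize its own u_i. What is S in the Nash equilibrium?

9

Roommate i's FOC: ∂u_i/∂s_i = α_i − s_i = 0, so s_i* = α_i.
NE contributions = (4, 5); S = 9.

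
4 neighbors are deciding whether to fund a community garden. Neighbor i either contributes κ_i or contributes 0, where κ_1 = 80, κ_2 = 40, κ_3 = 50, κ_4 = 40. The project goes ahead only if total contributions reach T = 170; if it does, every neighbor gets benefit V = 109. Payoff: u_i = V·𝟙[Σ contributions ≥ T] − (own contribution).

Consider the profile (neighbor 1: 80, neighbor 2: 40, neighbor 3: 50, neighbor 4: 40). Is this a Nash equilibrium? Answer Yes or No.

No

Total = 210 ≥ 170: provided.
Neighbor 1 (pledges 80, payoff 29): dropping to 0 → total 130, payoff 0. No gain.
Neighbor 2 (pledges 40, payoff 69): dropping to 0 → total 170, payoff 109. Profitable deviation.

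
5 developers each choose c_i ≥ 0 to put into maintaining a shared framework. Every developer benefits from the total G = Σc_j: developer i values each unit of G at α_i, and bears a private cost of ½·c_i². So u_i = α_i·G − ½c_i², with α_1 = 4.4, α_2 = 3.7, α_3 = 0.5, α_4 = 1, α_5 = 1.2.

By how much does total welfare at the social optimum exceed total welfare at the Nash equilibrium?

Developer i's FOC: ∂u_i/∂c_i = α_i − c_i = 0, so c_i* = α_i.
NE contributions = (4.4, 3.7, 0.5, 1, 1.2); G = 10.8.
W^NE = (Σα)·G − ½Σα_i² = 10.8² − ½·35.74 = 98.77.
Planner sets c_i = Σα_j = 10.8 for every i, so G^SO = 5·10.8 = 54.
W^SO = (Σα)·G^SO − ½·5·(Σα)² = (5/2)·10.8² = 291.6.
Deadweight loss = W^SO − W^NE = 192.83.

192.83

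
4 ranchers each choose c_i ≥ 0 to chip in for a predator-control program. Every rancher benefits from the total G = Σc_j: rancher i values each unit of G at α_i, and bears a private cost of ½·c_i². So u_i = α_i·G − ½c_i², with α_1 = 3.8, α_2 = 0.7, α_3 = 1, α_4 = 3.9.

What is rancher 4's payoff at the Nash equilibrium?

Rancher i's FOC: ∂u_i/∂c_i = α_i − c_i = 0, so c_i* = α_i.
NE contributions = (3.8, 0.7, 1, 3.9); G = 9.4.
u_4 = α_4·G − ½·(c_4)² = 3.9·9.4 − ½·3.9² = 29.055.

29.055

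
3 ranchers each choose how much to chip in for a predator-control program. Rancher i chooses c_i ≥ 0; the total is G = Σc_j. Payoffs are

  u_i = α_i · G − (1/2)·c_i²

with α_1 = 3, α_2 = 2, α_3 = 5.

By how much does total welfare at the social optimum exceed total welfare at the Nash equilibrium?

69

Rancher i's FOC: ∂u_i/∂c_i = α_i − c_i = 0, so c_i* = α_i.
NE contributions = (3, 2, 5); G = 10.
W^NE = (Σα)·G − ½Σα_i² = 10² − ½·38 = 81.
Planner sets c_i = Σα_j = 10 for every i, so G^SO = 3·10 = 30.
W^SO = (Σα)·G^SO − ½·3·(Σα)² = (3/2)·10² = 150.
Deadweight loss = W^SO − W^NE = 69.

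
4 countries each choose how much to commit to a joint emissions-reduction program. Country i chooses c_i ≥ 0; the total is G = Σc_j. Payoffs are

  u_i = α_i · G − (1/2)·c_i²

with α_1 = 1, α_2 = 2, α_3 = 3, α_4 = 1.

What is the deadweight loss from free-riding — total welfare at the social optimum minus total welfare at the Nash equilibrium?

Country i's FOC: ∂u_i/∂c_i = α_i − c_i = 0, so c_i* = α_i.
NE contributions = (1, 2, 3, 1); G = 7.
W^NE = (Σα)·G − ½Σα_i² = 7² − ½·15 = 41.5.
Planner sets c_i = Σα_j = 7 for every i, so G^SO = 4·7 = 28.
W^SO = (Σα)·G^SO − ½·4·(Σα)² = (4/2)·7² = 98.
Deadweight loss = W^SO − W^NE = 56.5.

56.5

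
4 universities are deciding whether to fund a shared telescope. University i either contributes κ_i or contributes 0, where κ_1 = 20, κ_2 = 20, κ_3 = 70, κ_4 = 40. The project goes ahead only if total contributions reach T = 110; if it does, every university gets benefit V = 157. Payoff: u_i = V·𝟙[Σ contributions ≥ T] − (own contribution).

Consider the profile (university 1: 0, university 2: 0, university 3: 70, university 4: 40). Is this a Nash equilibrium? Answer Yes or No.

Yes

Total = 110 ≥ 110: provided.
University 1 (pledges 0, payoff 157): pledging 20 → total 130, payoff 137. No gain.
University 2 (pledges 0, payoff 157): pledging 20 → total 130, payoff 137. No gain.
University 3 (pledges 70, payoff 87): dropping to 0 → total 40, payoff 0. No gain.
University 4 (pledges 40, payoff 117): dropping to 0 → total 70, payoff 0. No gain.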